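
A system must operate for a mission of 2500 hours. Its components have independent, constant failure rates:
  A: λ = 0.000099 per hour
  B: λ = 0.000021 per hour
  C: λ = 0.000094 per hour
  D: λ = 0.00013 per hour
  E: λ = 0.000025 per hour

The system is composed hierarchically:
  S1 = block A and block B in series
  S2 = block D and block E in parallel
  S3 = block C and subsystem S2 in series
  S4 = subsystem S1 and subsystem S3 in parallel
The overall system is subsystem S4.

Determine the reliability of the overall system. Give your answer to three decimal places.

0.942

R(A) = exp(−0.000099 × 2500) = 0.78075
R(B) = exp(−0.000021 × 2500) = 0.94885
R(C) = exp(−0.000094 × 2500) = 0.79057
R(D) = exp(−0.00013 × 2500) = 0.72253
R(E) = exp(−0.000025 × 2500) = 0.93941
Series (A and B): 0.78075 × 0.94885 = 0.74081
Parallel (D and E): 1 − (1 − 0.72253)(1 − 0.93941) = 0.98319
Series (C and [0.98319]): 0.79057 × 0.98319 = 0.77728
Parallel ([0.74081] and [0.77728]): 1 − (1 − 0.74081)(1 − 0.77728) = 0.942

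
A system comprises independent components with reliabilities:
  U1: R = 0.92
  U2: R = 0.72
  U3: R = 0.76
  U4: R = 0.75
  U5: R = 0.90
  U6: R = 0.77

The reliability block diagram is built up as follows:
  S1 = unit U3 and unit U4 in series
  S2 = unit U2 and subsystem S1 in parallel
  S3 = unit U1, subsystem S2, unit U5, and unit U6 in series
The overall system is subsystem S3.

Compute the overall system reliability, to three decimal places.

0.561

Series (U3 and U4): 0.76000 × 0.75000 = 0.57000
Parallel (U2 and [0.57000]): 1 − (1 − 0.72000)(1 − 0.57000) = 0.87960
Series (U1, [0.87960], U5, and U6): 0.92000 × 0.87960 × 0.90000 × 0.77000 = 0.561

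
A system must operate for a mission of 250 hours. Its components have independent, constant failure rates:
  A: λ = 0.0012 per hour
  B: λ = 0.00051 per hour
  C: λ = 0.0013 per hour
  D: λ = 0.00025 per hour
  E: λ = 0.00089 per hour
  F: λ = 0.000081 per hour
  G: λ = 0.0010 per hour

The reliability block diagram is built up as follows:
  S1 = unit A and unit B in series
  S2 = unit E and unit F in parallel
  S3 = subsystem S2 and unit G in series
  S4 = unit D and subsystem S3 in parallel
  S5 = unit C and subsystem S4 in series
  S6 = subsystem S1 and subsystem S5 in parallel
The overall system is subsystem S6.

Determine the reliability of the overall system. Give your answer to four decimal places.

0.9001

R(A) = exp(−0.0012 × 250) = 0.740818
R(B) = exp(−0.00051 × 250) = 0.880293
R(C) = exp(−0.0013 × 250) = 0.722527
R(D) = exp(−0.00025 × 250) = 0.939413
R(E) = exp(−0.00089 × 250) = 0.800515
R(F) = exp(−0.000081 × 250) = 0.979954
R(G) = exp(−0.0010 × 250) = 0.778801
Series (A and B): 0.740818 × 0.880293 = 0.652137
Parallel (E and F): 1 − (1 − 0.800515)(1 − 0.979954) = 0.996001
Series ([0.996001] and G): 0.996001 × 0.778801 = 0.775687
Parallel (D and [0.775687]): 1 − (1 − 0.939413)(1 − 0.775687) = 0.986410
Series (C and [0.986410]): 0.722527 × 0.986410 = 0.712708
Parallel ([0.652137] and [0.712708]): 1 − (1 − 0.652137)(1 − 0.712708) = 0.9001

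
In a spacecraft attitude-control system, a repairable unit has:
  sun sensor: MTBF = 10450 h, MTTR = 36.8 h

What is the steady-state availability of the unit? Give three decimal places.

A(sun sensor) = MTBF/(MTBF+MTTR) = 10450/(10450+36.8) = 0.996

0.996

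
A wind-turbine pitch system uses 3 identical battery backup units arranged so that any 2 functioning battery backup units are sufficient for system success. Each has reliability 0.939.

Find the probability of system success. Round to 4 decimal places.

0.9893

R = Σ_{i=2}^{3} C(3,i) p^i (1−p)^{3−i} with p = 0.939
C(3,2)·0.939^2·0.061^1 = 0.161355
C(3,3)·0.939^3·0.061^0 = 0.827936
Sum = 0.9893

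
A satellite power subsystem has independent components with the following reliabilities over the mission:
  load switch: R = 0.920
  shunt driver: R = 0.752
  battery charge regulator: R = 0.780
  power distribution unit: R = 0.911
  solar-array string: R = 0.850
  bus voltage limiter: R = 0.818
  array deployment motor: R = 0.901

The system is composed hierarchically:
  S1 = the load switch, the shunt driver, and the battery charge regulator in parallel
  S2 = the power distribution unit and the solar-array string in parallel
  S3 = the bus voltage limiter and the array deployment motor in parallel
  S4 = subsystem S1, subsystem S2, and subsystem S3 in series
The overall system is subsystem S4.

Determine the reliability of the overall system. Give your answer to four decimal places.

0.9646

Parallel (load switch, shunt driver, and battery charge regulator): 1 − (1 − 0.920000)(1 − 0.752000)(1 − 0.780000) = 0.995635
Parallel (power distribution unit and solar-array string): 1 − (1 − 0.911000)(1 − 0.850000) = 0.986650
Parallel (bus voltage limiter and array deployment motor): 1 − (1 − 0.818000)(1 − 0.901000) = 0.981982
Series ([0.995635], [0.986650], and [0.981982]): 0.995635 × 0.986650 × 0.981982 = 0.9646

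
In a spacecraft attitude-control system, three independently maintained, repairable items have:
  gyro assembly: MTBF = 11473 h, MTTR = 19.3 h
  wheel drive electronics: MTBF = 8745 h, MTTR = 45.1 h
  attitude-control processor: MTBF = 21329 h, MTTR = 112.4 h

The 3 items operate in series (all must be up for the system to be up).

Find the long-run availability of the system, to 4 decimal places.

0.9880

A(gyro assembly) = MTBF/(MTBF+MTTR) = 11473/(11473+19.3) = 0.998321
A(wheel drive electronics) = MTBF/(MTBF+MTTR) = 8745/(8745+45.1) = 0.994869
A(attitude-control processor) = MTBF/(MTBF+MTTR) = 21329/(21329+112.4) = 0.994758
Series availability: 0.998321 × 0.994869 × 0.994758 = 0.9880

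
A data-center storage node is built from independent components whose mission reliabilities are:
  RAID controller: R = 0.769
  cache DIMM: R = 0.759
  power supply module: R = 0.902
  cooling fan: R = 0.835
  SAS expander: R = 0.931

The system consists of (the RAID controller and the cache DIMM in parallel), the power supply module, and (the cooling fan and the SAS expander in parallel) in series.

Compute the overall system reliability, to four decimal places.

0.8421

Parallel (RAID controller and cache DIMM): 1 − (1 − 0.769000)(1 − 0.759000) = 0.944329
Parallel (cooling fan and SAS expander): 1 − (1 − 0.835000)(1 − 0.931000) = 0.988615
Series ([0.944329], power supply module, and [0.988615]): 0.944329 × 0.902000 × 0.988615 = 0.8421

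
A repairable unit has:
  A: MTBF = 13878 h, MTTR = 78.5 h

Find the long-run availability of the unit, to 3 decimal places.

A(A) = MTBF/(MTBF+MTTR) = 13878/(13878+78.5) = 0.994

0.994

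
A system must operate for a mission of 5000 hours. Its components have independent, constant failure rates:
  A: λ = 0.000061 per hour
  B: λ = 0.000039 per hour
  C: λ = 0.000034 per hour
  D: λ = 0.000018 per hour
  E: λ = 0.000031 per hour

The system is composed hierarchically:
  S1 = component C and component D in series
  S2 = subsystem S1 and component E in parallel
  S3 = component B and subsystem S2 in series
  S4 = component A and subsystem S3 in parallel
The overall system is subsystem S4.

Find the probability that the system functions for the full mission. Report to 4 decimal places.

R(A) = exp(−0.000061 × 5000) = 0.737123
R(B) = exp(−0.000039 × 5000) = 0.822835
R(C) = exp(−0.000034 × 5000) = 0.843665
R(D) = exp(−0.000018 × 5000) = 0.913931
R(E) = exp(−0.000031 × 5000) = 0.856415
Series (C and D): 0.843665 × 0.913931 = 0.771052
Parallel ([0.771052] and E): 1 − (1 − 0.771052)(1 − 0.856415) = 0.967127
Series (B and [0.967127]): 0.822835 × 0.967127 = 0.795786
Parallel (A and [0.795786]): 1 − (1 − 0.737123)(1 − 0.795786) = 0.9463

0.9463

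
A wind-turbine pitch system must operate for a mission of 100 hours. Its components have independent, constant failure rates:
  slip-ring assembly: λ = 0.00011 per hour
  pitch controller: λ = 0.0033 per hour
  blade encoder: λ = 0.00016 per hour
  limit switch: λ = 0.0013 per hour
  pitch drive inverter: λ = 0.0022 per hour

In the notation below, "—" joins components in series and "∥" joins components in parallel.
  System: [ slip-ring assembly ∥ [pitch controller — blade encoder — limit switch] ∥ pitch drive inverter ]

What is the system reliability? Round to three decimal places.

0.999

R(slip-ring assembly) = exp(−0.00011 × 100) = 0.98906
R(pitch controller) = exp(−0.0033 × 100) = 0.71892
R(blade encoder) = exp(−0.00016 × 100) = 0.98413
R(limit switch) = exp(−0.0013 × 100) = 0.87810
R(pitch drive inverter) = exp(−0.0022 × 100) = 0.80252
Series (pitch controller, blade encoder, and limit switch): 0.71892 × 0.98413 × 0.87810 = 0.62127
Parallel (slip-ring assembly, [0.62127], and pitch drive inverter): 1 − (1 − 0.98906)(1 − 0.62127)(1 − 0.80252) = 0.999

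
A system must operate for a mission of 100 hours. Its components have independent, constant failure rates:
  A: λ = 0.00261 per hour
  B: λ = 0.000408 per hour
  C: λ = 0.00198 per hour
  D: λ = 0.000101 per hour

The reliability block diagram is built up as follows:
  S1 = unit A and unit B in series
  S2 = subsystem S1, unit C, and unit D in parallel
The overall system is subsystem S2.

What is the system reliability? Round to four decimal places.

R(A) = exp(−0.00261 × 100) = 0.770281
R(B) = exp(−0.000408 × 100) = 0.960021
R(C) = exp(−0.00198 × 100) = 0.820370
R(D) = exp(−0.000101 × 100) = 0.989951
Series (A and B): 0.770281 × 0.960021 = 0.739486
Parallel ([0.739486], C, and D): 1 − (1 − 0.739486)(1 − 0.820370)(1 − 0.989951) = 0.9995

0.9995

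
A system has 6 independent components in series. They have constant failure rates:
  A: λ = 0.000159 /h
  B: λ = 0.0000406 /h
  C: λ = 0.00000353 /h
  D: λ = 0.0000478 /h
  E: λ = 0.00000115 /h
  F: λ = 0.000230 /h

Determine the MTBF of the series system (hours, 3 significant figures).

2070

Series of exponential components: λ_sys = Σ λ_i
λ_sys = 0.000159 + 0.0000406 + 0.00000353 + 0.0000478 + 0.00000115 + 0.000230 = 4.8208e-04 /h
MTBF = 1 / λ_sys = 2070 h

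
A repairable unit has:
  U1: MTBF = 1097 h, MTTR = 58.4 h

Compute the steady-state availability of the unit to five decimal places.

A(U1) = MTBF/(MTBF+MTTR) = 1097/(1097+58.4) = 0.94945

0.94945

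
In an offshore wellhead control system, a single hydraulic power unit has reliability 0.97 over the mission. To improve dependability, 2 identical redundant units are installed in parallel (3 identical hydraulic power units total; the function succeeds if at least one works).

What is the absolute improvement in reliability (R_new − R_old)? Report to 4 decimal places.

0.0300

R_before = 0.97
R_after = 1 − (1 − 0.97)^3 = 1.0000
ΔR = 1.0000 − 0.97 = 0.0300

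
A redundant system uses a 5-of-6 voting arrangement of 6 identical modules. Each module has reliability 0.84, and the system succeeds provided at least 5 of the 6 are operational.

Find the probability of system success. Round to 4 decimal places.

0.7528

R = Σ_{i=5}^{6} C(6,i) p^i (1−p)^{6−i} with p = 0.84
C(6,5)·0.84^5·0.16^1 = 0.401483
C(6,6)·0.84^6·0.16^0 = 0.351298
Sum = 0.7528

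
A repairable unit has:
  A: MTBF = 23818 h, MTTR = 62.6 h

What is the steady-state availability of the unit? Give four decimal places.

0.9974

A(A) = MTBF/(MTBF+MTTR) = 23818/(23818+62.6) = 0.9974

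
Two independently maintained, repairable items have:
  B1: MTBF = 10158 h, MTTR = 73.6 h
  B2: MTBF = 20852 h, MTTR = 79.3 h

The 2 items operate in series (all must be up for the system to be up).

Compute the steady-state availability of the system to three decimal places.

A(B1) = MTBF/(MTBF+MTTR) = 10158/(10158+73.6) = 0.992807
A(B2) = MTBF/(MTBF+MTTR) = 20852/(20852+79.3) = 0.996211
Series availability: 0.992807 × 0.996211 = 0.989

0.989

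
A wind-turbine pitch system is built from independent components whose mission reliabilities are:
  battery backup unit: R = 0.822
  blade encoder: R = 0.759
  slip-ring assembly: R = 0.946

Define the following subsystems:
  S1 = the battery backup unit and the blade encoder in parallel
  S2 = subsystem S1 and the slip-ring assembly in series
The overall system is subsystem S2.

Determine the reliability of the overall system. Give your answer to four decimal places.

0.9054

Parallel (battery backup unit and blade encoder): 1 − (1 − 0.822000)(1 − 0.759000) = 0.957102
Series ([0.957102] and slip-ring assembly): 0.957102 × 0.946000 = 0.9054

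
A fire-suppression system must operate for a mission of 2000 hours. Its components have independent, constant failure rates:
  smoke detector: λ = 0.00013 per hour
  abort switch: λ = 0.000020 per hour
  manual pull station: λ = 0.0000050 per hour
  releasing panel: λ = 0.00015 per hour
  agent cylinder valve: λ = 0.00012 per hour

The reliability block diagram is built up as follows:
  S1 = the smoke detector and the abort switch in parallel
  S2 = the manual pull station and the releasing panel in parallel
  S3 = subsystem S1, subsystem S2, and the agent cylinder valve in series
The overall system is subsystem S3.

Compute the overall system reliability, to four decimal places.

R(smoke detector) = exp(−0.00013 × 2000) = 0.771052
R(abort switch) = exp(−0.000020 × 2000) = 0.960789
R(manual pull station) = exp(−0.0000050 × 2000) = 0.990050
R(releasing panel) = exp(−0.00015 × 2000) = 0.740818
R(agent cylinder valve) = exp(−0.00012 × 2000) = 0.786628
Parallel (smoke detector and abort switch): 1 − (1 − 0.771052)(1 − 0.960789) = 0.991023
Parallel (manual pull station and releasing panel): 1 − (1 − 0.990050)(1 − 0.740818) = 0.997421
Series ([0.991023], [0.997421], and agent cylinder valve): 0.991023 × 0.997421 × 0.786628 = 0.7776

0.7776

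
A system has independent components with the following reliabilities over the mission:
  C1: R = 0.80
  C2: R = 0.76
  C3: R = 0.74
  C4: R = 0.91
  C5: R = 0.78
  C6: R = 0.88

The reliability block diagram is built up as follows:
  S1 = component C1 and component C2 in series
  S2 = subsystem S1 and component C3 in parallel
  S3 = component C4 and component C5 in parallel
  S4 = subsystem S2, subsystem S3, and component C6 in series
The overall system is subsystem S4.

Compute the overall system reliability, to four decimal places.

0.7747

Series (C1 and C2): 0.800000 × 0.760000 = 0.608000
Parallel ([0.608000] and C3): 1 − (1 − 0.608000)(1 − 0.740000) = 0.898080
Parallel (C4 and C5): 1 − (1 − 0.910000)(1 − 0.780000) = 0.980200
Series ([0.898080], [0.980200], and C6): 0.898080 × 0.980200 × 0.880000 = 0.7747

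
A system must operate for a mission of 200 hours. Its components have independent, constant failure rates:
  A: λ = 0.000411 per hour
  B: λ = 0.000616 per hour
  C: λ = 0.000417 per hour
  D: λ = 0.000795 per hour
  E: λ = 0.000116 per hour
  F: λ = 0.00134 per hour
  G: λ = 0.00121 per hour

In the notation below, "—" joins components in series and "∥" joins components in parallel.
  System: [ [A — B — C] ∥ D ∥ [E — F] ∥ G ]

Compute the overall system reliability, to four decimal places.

0.9980

R(A) = exp(−0.000411 × 200) = 0.921088
R(B) = exp(−0.000616 × 200) = 0.884087
R(C) = exp(−0.000417 × 200) = 0.919983
R(D) = exp(−0.000795 × 200) = 0.852996
R(E) = exp(−0.000116 × 200) = 0.977067
R(F) = exp(−0.00134 × 200) = 0.764908
R(G) = exp(−0.00121 × 200) = 0.785056
Series (A, B, and C): 0.921088 × 0.884087 × 0.919983 = 0.749162
Series (E and F): 0.977067 × 0.764908 = 0.747366
Parallel ([0.749162], D, [0.747366], and G): 1 − (1 − 0.749162)(1 − 0.852996)(1 − 0.747366)(1 − 0.785056) = 0.9980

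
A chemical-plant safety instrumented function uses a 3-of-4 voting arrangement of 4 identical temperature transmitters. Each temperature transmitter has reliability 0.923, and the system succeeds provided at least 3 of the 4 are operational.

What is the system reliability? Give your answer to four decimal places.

0.9680

R = Σ_{i=3}^{4} C(4,i) p^i (1−p)^{4−i} with p = 0.923
C(4,3)·0.923^3·0.077^1 = 0.242190
C(4,4)·0.923^4·0.077^0 = 0.725783
Sum = 0.9680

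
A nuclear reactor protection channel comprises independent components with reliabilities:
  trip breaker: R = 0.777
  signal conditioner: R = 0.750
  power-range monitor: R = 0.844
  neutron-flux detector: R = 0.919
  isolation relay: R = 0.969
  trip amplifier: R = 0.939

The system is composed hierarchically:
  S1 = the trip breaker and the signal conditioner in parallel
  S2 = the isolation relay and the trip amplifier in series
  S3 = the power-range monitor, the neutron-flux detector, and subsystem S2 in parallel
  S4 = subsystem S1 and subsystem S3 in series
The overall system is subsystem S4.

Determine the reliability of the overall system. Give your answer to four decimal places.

Parallel (trip breaker and signal conditioner): 1 − (1 − 0.777000)(1 − 0.750000) = 0.944250
Series (isolation relay and trip amplifier): 0.969000 × 0.939000 = 0.909891
Parallel (power-range monitor, neutron-flux detector, and [0.909891]): 1 − (1 − 0.844000)(1 − 0.919000)(1 − 0.909891) = 0.998861
Series ([0.944250] and [0.998861]): 0.944250 × 0.998861 = 0.9432

0.9432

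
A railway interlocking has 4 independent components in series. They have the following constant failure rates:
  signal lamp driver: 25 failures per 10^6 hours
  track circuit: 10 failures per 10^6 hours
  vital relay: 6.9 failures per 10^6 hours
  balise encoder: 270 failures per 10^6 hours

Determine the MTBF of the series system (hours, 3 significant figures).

Series of exponential components: λ_sys = Σ λ_i
λ_sys = 0.000025 + 0.000010 + 0.0000069 + 0.00027 = 3.1190e-04 /h
MTBF = 1 / λ_sys = 3210 h

3210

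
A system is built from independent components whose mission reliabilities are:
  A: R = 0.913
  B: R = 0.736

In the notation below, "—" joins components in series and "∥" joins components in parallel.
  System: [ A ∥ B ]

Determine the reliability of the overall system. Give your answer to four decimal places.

Parallel (A and B): 1 − (1 − 0.913000)(1 − 0.736000) = 0.9770

0.9770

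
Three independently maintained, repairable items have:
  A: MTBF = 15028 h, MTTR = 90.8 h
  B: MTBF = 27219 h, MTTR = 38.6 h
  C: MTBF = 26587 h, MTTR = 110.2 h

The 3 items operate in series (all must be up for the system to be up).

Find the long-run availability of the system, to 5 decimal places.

A(A) = MTBF/(MTBF+MTTR) = 15028/(15028+90.8) = 0.993994
A(B) = MTBF/(MTBF+MTTR) = 27219/(27219+38.6) = 0.998584
A(C) = MTBF/(MTBF+MTTR) = 26587/(26587+110.2) = 0.995872
Series availability: 0.993994 × 0.998584 × 0.995872 = 0.98849

0.98849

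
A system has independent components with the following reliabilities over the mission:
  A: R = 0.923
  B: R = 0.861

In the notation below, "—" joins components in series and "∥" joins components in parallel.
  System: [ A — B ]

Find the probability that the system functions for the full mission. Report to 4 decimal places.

0.7947

Series (A and B): 0.923000 × 0.861000 = 0.7947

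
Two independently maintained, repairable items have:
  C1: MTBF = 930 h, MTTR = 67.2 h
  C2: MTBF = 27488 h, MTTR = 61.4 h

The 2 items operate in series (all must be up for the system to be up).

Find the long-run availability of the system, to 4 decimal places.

0.9305

A(C1) = MTBF/(MTBF+MTTR) = 930/(930+67.2) = 0.932611
A(C2) = MTBF/(MTBF+MTTR) = 27488/(27488+61.4) = 0.997771
Series availability: 0.932611 × 0.997771 = 0.9305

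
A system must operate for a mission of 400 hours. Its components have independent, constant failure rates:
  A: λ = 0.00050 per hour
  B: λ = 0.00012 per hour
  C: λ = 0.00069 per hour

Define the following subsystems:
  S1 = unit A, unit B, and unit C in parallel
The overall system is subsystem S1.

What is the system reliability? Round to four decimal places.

R(A) = exp(−0.00050 × 400) = 0.818731
R(B) = exp(−0.00012 × 400) = 0.953134
R(C) = exp(−0.00069 × 400) = 0.758813
Parallel (A, B, and C): 1 − (1 − 0.818731)(1 − 0.953134)(1 − 0.758813) = 0.9980

0.9980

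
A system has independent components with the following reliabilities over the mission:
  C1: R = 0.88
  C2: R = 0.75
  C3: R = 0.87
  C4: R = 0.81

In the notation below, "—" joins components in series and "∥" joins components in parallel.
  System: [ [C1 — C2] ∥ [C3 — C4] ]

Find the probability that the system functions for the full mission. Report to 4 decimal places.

0.8996

Series (C1 and C2): 0.880000 × 0.750000 = 0.660000
Series (C3 and C4): 0.870000 × 0.810000 = 0.704700
Parallel ([0.660000] and [0.704700]): 1 − (1 − 0.660000)(1 − 0.704700) = 0.8996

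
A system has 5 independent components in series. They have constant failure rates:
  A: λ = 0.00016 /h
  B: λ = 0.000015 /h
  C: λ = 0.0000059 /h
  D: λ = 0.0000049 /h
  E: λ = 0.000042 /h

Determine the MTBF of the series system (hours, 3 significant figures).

4390

Series of exponential components: λ_sys = Σ λ_i
λ_sys = 0.00016 + 0.000015 + 0.0000059 + 0.0000049 + 0.000042 = 2.2780e-04 /h
MTBF = 1 / λ_sys = 4390 h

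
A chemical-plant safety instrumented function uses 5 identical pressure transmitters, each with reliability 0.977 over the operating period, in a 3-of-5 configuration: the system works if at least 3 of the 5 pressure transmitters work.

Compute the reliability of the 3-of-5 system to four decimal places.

0.9999

R = Σ_{i=3}^{5} C(5,i) p^i (1−p)^{5−i} with p = 0.977
C(5,3)·0.977^3·0.023^2 = 0.004933
C(5,4)·0.977^4·0.023^1 = 0.104779
C(5,5)·0.977^5·0.023^0 = 0.890170
Sum = 0.9999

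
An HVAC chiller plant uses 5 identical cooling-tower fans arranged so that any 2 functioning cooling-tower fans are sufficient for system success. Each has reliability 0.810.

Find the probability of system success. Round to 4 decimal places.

0.9945

R = Σ_{i=2}^{5} C(5,i) p^i (1−p)^{5−i} with p = 0.810
C(5,2)·0.810^2·0.190^3 = 0.045002
C(5,3)·0.810^3·0.190^2 = 0.191850
C(5,4)·0.810^4·0.190^1 = 0.408944
C(5,5)·0.810^5·0.190^0 = 0.348678
Sum = 0.9945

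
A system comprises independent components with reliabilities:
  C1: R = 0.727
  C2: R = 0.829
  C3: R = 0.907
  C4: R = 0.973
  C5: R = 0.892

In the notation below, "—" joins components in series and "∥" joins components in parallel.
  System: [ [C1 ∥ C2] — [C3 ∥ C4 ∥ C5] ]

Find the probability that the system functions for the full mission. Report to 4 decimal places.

0.9531

Parallel (C1 and C2): 1 − (1 − 0.727000)(1 − 0.829000) = 0.953317
Parallel (C3, C4, and C5): 1 − (1 − 0.907000)(1 − 0.973000)(1 − 0.892000) = 0.999729
Series ([0.953317] and [0.999729]): 0.953317 × 0.999729 = 0.9531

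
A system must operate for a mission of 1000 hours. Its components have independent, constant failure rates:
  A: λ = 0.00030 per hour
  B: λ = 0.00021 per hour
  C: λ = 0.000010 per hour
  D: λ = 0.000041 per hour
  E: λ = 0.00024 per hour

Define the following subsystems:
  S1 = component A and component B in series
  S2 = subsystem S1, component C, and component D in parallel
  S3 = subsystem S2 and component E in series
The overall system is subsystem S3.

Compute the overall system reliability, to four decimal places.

R(A) = exp(−0.00030 × 1000) = 0.740818
R(B) = exp(−0.00021 × 1000) = 0.810584
R(C) = exp(−0.000010 × 1000) = 0.990050
R(D) = exp(−0.000041 × 1000) = 0.959829
R(E) = exp(−0.00024 × 1000) = 0.786628
Series (A and B): 0.740818 × 0.810584 = 0.600495
Parallel ([0.600495], C, and D): 1 − (1 − 0.600495)(1 − 0.990050)(1 − 0.959829) = 0.999840
Series ([0.999840] and E): 0.999840 × 0.786628 = 0.7865

0.7865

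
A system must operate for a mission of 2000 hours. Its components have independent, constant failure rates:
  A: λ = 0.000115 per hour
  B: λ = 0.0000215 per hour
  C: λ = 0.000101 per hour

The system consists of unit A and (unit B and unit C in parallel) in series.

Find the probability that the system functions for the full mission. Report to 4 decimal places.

0.7884

R(A) = exp(−0.000115 × 2000) = 0.794534
R(B) = exp(−0.0000215 × 2000) = 0.957911
R(C) = exp(−0.000101 × 2000) = 0.817095
Parallel (B and C): 1 − (1 − 0.957911)(1 − 0.817095) = 0.992302
Series (A and [0.992302]): 0.794534 × 0.992302 = 0.7884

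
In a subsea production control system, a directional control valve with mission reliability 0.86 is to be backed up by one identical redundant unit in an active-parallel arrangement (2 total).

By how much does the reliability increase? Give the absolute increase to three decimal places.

R_before = 0.86
R_after = 1 − (1 − 0.86)^2 = 0.980
ΔR = 0.980 − 0.86 = 0.120

0.120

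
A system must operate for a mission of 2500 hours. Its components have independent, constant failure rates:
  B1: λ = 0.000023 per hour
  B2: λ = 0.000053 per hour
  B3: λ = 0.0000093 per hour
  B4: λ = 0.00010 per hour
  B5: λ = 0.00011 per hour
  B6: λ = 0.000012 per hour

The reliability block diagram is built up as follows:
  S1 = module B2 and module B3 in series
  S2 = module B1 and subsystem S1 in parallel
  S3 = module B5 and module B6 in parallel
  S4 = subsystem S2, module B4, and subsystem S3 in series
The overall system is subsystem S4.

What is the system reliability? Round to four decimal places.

0.7670

R(B1) = exp(−0.000023 × 2500) = 0.944122
R(B2) = exp(−0.000053 × 2500) = 0.875903
R(B3) = exp(−0.0000093 × 2500) = 0.977018
R(B4) = exp(−0.00010 × 2500) = 0.778801
R(B5) = exp(−0.00011 × 2500) = 0.759572
R(B6) = exp(−0.000012 × 2500) = 0.970446
Series (B2 and B3): 0.875903 × 0.977018 = 0.855773
Parallel (B1 and [0.855773]): 1 − (1 − 0.944122)(1 − 0.855773) = 0.991941
Parallel (B5 and B6): 1 − (1 − 0.759572)(1 − 0.970446) = 0.992894
Series ([0.991941], B4, and [0.992894]): 0.991941 × 0.778801 × 0.992894 = 0.7670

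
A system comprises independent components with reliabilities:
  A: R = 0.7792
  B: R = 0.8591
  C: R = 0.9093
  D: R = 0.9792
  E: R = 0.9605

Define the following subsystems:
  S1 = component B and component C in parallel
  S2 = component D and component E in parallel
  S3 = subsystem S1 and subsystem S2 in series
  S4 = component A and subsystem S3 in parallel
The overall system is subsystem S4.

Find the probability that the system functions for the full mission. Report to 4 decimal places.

Parallel (B and C): 1 − (1 − 0.859100)(1 − 0.909300) = 0.987220
Parallel (D and E): 1 − (1 − 0.979200)(1 − 0.960500) = 0.999178
Series ([0.987220] and [0.999178]): 0.987220 × 0.999178 = 0.986409
Parallel (A and [0.986409]): 1 − (1 − 0.779200)(1 − 0.986409) = 0.9970

0.9970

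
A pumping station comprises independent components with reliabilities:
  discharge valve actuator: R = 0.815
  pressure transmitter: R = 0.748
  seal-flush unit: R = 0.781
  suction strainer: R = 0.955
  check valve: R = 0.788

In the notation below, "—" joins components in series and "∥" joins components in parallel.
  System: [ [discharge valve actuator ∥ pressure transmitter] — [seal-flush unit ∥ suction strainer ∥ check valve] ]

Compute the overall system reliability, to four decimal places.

Parallel (discharge valve actuator and pressure transmitter): 1 − (1 − 0.815000)(1 − 0.748000) = 0.953380
Parallel (seal-flush unit, suction strainer, and check valve): 1 − (1 − 0.781000)(1 − 0.955000)(1 − 0.788000) = 0.997911
Series ([0.953380] and [0.997911]): 0.953380 × 0.997911 = 0.9514

0.9514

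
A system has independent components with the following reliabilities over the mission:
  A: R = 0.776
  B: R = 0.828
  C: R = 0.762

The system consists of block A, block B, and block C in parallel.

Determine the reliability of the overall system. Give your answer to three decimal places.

0.991

Parallel (A, B, and C): 1 − (1 − 0.77600)(1 − 0.82800)(1 − 0.76200) = 0.991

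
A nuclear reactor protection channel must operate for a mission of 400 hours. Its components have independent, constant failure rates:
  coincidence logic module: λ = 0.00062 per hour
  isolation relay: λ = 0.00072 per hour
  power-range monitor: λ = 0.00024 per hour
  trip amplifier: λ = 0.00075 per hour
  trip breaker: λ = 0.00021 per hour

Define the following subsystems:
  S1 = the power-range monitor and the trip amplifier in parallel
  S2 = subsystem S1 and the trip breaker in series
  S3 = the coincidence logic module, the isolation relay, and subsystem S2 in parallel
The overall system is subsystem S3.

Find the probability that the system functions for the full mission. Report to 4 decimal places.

0.9944

R(coincidence logic module) = exp(−0.00062 × 400) = 0.780360
R(isolation relay) = exp(−0.00072 × 400) = 0.749762
R(power-range monitor) = exp(−0.00024 × 400) = 0.908464
R(trip amplifier) = exp(−0.00075 × 400) = 0.740818
R(trip breaker) = exp(−0.00021 × 400) = 0.919431
Parallel (power-range monitor and trip amplifier): 1 − (1 − 0.908464)(1 − 0.740818) = 0.976276
Series ([0.976276] and trip breaker): 0.976276 × 0.919431 = 0.897618
Parallel (coincidence logic module, isolation relay, and [0.897618]): 1 − (1 − 0.780360)(1 − 0.749762)(1 − 0.897618) = 0.9944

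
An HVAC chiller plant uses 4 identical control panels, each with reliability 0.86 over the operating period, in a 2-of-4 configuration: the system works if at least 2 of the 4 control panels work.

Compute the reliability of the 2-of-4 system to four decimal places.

0.9902

R = Σ_{i=2}^{4} C(4,i) p^i (1−p)^{4−i} with p = 0.86
C(4,2)·0.86^2·0.14^2 = 0.086977
C(4,3)·0.86^3·0.14^1 = 0.356191
C(4,4)·0.86^4·0.14^0 = 0.547008
Sum = 0.9902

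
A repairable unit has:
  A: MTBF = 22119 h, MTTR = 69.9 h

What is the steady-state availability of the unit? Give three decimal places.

0.997

A(A) = MTBF/(MTBF+MTTR) = 22119/(22119+69.9) = 0.997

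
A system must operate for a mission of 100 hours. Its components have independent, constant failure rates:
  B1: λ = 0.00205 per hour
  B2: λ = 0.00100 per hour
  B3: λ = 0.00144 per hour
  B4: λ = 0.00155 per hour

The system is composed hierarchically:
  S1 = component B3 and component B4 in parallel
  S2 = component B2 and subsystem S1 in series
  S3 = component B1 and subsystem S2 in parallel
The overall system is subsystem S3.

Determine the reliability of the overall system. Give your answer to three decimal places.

R(B1) = exp(−0.00205 × 100) = 0.81465
R(B2) = exp(−0.00100 × 100) = 0.90484
R(B3) = exp(−0.00144 × 100) = 0.86589
R(B4) = exp(−0.00155 × 100) = 0.85642
Parallel (B3 and B4): 1 − (1 − 0.86589)(1 − 0.85642) = 0.98074
Series (B2 and [0.98074]): 0.90484 × 0.98074 = 0.88741
Parallel (B1 and [0.88741]): 1 − (1 − 0.81465)(1 − 0.88741) = 0.979

0.979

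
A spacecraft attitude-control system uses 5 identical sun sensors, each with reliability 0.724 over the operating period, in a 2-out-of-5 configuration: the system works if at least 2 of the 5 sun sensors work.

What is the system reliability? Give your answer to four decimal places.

0.9774

R = Σ_{i=2}^{5} C(5,i) p^i (1−p)^{5−i} with p = 0.724
C(5,2)·0.724^2·0.276^3 = 0.110206
C(5,3)·0.724^3·0.276^2 = 0.289091
C(5,4)·0.724^4·0.276^1 = 0.379169
C(5,5)·0.724^5·0.276^0 = 0.198927
Sum = 0.9774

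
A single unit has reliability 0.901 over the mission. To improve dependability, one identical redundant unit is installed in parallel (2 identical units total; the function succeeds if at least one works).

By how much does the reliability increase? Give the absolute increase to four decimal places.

R_before = 0.901
R_after = 1 − (1 − 0.901)^2 = 0.9902
ΔR = 0.9902 − 0.901 = 0.0892

0.0892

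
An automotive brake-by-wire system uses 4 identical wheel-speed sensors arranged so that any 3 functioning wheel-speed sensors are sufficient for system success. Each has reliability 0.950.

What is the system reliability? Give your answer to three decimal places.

R = Σ_{i=3}^{4} C(4,i) p^i (1−p)^{4−i} with p = 0.950
C(4,3)·0.950^3·0.050^1 = 0.17148
C(4,4)·0.950^4·0.050^0 = 0.81451
Sum = 0.986

0.986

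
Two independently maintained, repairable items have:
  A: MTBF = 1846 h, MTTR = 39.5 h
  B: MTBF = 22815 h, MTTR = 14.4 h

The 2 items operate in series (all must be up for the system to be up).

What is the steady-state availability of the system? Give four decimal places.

0.9784

A(A) = MTBF/(MTBF+MTTR) = 1846/(1846+39.5) = 0.979051
A(B) = MTBF/(MTBF+MTTR) = 22815/(22815+14.4) = 0.999369
Series availability: 0.979051 × 0.999369 = 0.9784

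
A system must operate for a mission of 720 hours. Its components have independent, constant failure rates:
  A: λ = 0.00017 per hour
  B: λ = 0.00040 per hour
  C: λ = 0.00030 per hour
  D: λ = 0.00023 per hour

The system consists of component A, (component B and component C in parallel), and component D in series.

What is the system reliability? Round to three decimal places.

0.713

R(A) = exp(−0.00017 × 720) = 0.88479
R(B) = exp(−0.00040 × 720) = 0.74976
R(C) = exp(−0.00030 × 720) = 0.80574
R(D) = exp(−0.00023 × 720) = 0.84739
Parallel (B and C): 1 − (1 − 0.74976)(1 − 0.80574) = 0.95139
Series (A, [0.95139], and D): 0.88479 × 0.95139 × 0.84739 = 0.713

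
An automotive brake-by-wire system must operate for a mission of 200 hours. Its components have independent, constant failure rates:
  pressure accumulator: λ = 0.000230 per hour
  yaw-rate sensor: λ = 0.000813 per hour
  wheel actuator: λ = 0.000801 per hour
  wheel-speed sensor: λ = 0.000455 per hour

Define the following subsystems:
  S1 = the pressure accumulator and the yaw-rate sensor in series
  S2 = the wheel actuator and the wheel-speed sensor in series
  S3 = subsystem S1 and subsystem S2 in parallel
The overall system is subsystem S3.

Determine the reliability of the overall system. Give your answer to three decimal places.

R(pressure accumulator) = exp(−0.000230 × 200) = 0.95504
R(yaw-rate sensor) = exp(−0.000813 × 200) = 0.84993
R(wheel actuator) = exp(−0.000801 × 200) = 0.85197
R(wheel-speed sensor) = exp(−0.000455 × 200) = 0.91302
Series (pressure accumulator and yaw-rate sensor): 0.95504 × 0.84993 = 0.81172
Series (wheel actuator and wheel-speed sensor): 0.85197 × 0.91302 = 0.77787
Parallel ([0.81172] and [0.77787]): 1 − (1 − 0.81172)(1 − 0.77787) = 0.958

0.958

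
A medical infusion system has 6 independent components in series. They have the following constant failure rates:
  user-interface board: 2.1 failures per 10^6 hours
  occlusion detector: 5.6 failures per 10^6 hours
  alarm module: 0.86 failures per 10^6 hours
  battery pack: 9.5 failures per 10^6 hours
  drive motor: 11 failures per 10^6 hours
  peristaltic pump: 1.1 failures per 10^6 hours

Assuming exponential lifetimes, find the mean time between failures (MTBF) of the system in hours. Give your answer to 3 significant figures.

33200

Series of exponential components: λ_sys = Σ λ_i
λ_sys = 0.0000021 + 0.0000056 + 0.00000086 + 0.0000095 + 0.000011 + 0.0000011 = 3.0160e-05 /h
MTBF = 1 / λ_sys = 33200 h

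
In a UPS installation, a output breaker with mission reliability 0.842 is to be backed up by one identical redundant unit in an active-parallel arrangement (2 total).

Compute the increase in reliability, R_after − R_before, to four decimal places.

R_before = 0.842
R_after = 1 − (1 − 0.842)^2 = 0.9750
ΔR = 0.9750 − 0.842 = 0.1330

0.1330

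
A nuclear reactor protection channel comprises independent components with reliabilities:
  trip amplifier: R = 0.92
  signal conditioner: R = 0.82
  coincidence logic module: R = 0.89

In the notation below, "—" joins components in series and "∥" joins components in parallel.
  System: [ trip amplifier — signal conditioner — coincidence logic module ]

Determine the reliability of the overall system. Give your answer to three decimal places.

0.671

Series (trip amplifier, signal conditioner, and coincidence logic module): 0.92000 × 0.82000 × 0.89000 = 0.671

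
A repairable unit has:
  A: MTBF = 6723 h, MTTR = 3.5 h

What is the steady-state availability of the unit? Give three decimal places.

0.999

A(A) = MTBF/(MTBF+MTTR) = 6723/(6723+3.5) = 0.999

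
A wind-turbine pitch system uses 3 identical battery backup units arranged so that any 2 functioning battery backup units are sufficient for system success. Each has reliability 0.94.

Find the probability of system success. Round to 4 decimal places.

R = Σ_{i=2}^{3} C(3,i) p^i (1−p)^{3−i} with p = 0.94
C(3,2)·0.94^2·0.06^1 = 0.159048
C(3,3)·0.94^3·0.06^0 = 0.830584
Sum = 0.9896

0.9896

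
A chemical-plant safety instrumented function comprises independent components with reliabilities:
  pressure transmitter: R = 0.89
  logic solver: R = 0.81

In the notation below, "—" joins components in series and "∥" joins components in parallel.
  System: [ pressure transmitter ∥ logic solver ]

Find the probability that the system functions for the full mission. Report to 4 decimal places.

0.9791

Parallel (pressure transmitter and logic solver): 1 − (1 − 0.890000)(1 − 0.810000) = 0.9791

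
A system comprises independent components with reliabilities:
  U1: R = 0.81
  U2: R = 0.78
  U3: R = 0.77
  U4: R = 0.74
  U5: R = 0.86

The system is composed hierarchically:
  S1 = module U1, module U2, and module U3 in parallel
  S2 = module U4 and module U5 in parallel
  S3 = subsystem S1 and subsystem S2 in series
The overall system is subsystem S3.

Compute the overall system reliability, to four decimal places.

Parallel (U1, U2, and U3): 1 − (1 − 0.810000)(1 − 0.780000)(1 − 0.770000) = 0.990386
Parallel (U4 and U5): 1 − (1 − 0.740000)(1 − 0.860000) = 0.963600
Series ([0.990386] and [0.963600]): 0.990386 × 0.963600 = 0.9543

0.9543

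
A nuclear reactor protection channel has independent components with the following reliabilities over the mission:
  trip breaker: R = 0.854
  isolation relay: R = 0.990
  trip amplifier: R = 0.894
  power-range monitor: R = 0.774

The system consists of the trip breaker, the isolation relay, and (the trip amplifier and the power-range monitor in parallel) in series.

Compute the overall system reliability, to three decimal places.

0.825

Parallel (trip amplifier and power-range monitor): 1 − (1 − 0.89400)(1 − 0.77400) = 0.97604
Series (trip breaker, isolation relay, and [0.97604]): 0.85400 × 0.99000 × 0.97604 = 0.825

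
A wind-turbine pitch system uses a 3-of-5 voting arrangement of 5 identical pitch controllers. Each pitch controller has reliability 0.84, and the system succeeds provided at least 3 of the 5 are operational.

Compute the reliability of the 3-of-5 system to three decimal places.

0.968

R = Σ_{i=3}^{5} C(5,i) p^i (1−p)^{5−i} with p = 0.84
C(5,3)·0.84^3·0.16^2 = 0.15173
C(5,4)·0.84^4·0.16^1 = 0.39830
C(5,5)·0.84^5·0.16^0 = 0.41821
Sum = 0.968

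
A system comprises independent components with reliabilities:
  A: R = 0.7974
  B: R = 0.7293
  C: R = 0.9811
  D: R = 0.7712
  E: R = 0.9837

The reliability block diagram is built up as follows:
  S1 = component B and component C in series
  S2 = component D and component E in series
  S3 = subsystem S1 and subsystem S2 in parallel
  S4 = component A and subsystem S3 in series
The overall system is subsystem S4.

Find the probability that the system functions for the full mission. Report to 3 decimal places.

Series (B and C): 0.72930 × 0.98110 = 0.71552
Series (D and E): 0.77120 × 0.98370 = 0.75863
Parallel ([0.71552] and [0.75863]): 1 − (1 − 0.71552)(1 − 0.75863) = 0.93134
Series (A and [0.93134]): 0.79740 × 0.93134 = 0.743

0.743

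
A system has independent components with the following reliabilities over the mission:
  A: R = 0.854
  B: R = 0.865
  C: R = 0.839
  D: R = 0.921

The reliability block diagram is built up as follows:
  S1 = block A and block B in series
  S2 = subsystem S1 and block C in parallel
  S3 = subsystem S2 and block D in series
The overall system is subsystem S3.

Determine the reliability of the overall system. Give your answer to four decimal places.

Series (A and B): 0.854000 × 0.865000 = 0.738710
Parallel ([0.738710] and C): 1 − (1 − 0.738710)(1 − 0.839000) = 0.957932
Series ([0.957932] and D): 0.957932 × 0.921000 = 0.8823

0.8823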